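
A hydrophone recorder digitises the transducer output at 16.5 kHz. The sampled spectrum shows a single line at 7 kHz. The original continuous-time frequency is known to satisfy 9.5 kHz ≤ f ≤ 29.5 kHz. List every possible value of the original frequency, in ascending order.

9.5 kHz, 23.5 kHz, 26 kHz

Frequencies that alias to 7 kHz are k·fs ± 7 kHz for integer k ≥ 0.
k=0: 7 kHz.
k=1: 9.5 kHz, 23.5 kHz.
k=2: 26 kHz, 40 kHz.
k=3: 42.5 kHz, 56.5 kHz.
Within [9.5 kHz, 29.5 kHz]: 9.5 kHz, 23.5 kHz, 26 kHz.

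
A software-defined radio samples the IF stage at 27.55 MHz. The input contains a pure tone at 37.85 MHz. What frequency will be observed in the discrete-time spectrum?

10.3 MHz

37.85 MHz mod fs = 10.3 MHz.
10.3 MHz ≤ fs/2 = 13.775 MHz, appears at 10.3 MHz.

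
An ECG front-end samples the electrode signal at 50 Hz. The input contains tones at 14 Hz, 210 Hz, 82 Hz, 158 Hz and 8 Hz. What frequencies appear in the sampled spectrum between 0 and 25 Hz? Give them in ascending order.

fs/2 = 25 Hz.
14 Hz ≤ fs/2 = 25 Hz, passes unchanged.
210 Hz mod fs = 10 Hz.
10 Hz ≤ fs/2 = 25 Hz, appears at 10 Hz.
82 Hz mod fs = 32 Hz.
32 Hz > fs/2 = 25 Hz, folds to fs − 32 Hz = 18 Hz.
158 Hz mod fs = 8 Hz.
8 Hz ≤ fs/2 = 25 Hz, appears at 8 Hz.
8 Hz ≤ fs/2 = 25 Hz, passes unchanged.
Distinct values: {8 Hz, 10 Hz, 14 Hz, 18 Hz}.

8 Hz, 10 Hz, 14 Hz, 18 Hz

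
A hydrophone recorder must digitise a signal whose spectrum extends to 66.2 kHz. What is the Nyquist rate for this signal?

132.4 kHz

Nyquist rate = 2 × 66.2 kHz = 132.4 kHz.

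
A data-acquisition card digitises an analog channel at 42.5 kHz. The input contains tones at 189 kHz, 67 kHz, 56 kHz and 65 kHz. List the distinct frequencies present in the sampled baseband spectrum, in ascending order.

fs/2 = 21.25 kHz.
189 kHz mod fs = 19 kHz.
19 kHz ≤ fs/2 = 21.25 kHz, appears at 19 kHz.
67 kHz mod fs = 24.5 kHz.
24.5 kHz > fs/2 = 21.25 kHz, folds to fs − 24.5 kHz = 18 kHz.
56 kHz mod fs = 13.5 kHz.
13.5 kHz ≤ fs/2 = 21.25 kHz, appears at 13.5 kHz.
65 kHz mod fs = 22.5 kHz.
22.5 kHz > fs/2 = 21.25 kHz, folds to fs − 22.5 kHz = 20 kHz.
Distinct values: {13.5 kHz, 18 kHz, 19 kHz, 20 kHz}.

13.5 kHz, 18 kHz, 19 kHz, 20 kHz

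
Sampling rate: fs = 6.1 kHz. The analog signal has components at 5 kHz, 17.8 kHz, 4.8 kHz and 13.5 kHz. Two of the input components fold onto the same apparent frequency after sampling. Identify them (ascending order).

4.8 kHz, 13.5 kHz

fs/2 = 3.05 kHz.
5 kHz > fs/2 = 3.05 kHz, folds to fs − 5 kHz = 1.1 kHz.
17.8 kHz mod fs = 5.6 kHz.
5.6 kHz > fs/2 = 3.05 kHz, folds to fs − 5.6 kHz = 0.5 kHz.
4.8 kHz > fs/2 = 3.05 kHz, folds to fs − 4.8 kHz = 1.3 kHz.
13.5 kHz mod fs = 1.3 kHz.
1.3 kHz ≤ fs/2 = 3.05 kHz, appears at 1.3 kHz.
4.8 kHz and 13.5 kHz both map to 1.3 kHz.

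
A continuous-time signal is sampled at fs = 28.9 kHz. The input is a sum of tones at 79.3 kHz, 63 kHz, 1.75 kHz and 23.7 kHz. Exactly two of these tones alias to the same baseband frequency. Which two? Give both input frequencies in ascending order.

23.7 kHz, 63 kHz

fs/2 = 14.45 kHz.
79.3 kHz mod fs = 21.5 kHz.
21.5 kHz > fs/2 = 14.45 kHz, folds to fs − 21.5 kHz = 7.4 kHz.
63 kHz mod fs = 5.2 kHz.
5.2 kHz ≤ fs/2 = 14.45 kHz, appears at 5.2 kHz.
1.75 kHz ≤ fs/2 = 14.45 kHz, passes unchanged.
23.7 kHz > fs/2 = 14.45 kHz, folds to fs − 23.7 kHz = 5.2 kHz.
23.7 kHz and 63 kHz both map to 5.2 kHz.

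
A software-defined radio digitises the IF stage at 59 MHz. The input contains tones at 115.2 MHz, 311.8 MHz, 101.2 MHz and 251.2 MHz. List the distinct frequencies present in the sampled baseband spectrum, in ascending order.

fs/2 = 29.5 MHz.
115.2 MHz mod fs = 56.2 MHz.
56.2 MHz > fs/2 = 29.5 MHz, folds to fs − 56.2 MHz = 2.8 MHz.
311.8 MHz mod fs = 16.8 MHz.
16.8 MHz ≤ fs/2 = 29.5 MHz, appears at 16.8 MHz.
101.2 MHz mod fs = 42.2 MHz.
42.2 MHz > fs/2 = 29.5 MHz, folds to fs − 42.2 MHz = 16.8 MHz.
251.2 MHz mod fs = 15.2 MHz.
15.2 MHz ≤ fs/2 = 29.5 MHz, appears at 15.2 MHz.
Distinct values: {2.8 MHz, 15.2 MHz, 16.8 MHz}.

2.8 MHz, 15.2 MHz, 16.8 MHz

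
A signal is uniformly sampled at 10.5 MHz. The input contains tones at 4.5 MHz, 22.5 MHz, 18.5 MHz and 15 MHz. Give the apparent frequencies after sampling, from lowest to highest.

fs/2 = 5.25 MHz.
4.5 MHz ≤ fs/2 = 5.25 MHz, passes unchanged.
22.5 MHz mod fs = 1.5 MHz.
1.5 MHz ≤ fs/2 = 5.25 MHz, appears at 1.5 MHz.
18.5 MHz mod fs = 8 MHz.
8 MHz > fs/2 = 5.25 MHz, folds to fs − 8 MHz = 2.5 MHz.
15 MHz mod fs = 4.5 MHz.
4.5 MHz ≤ fs/2 = 5.25 MHz, appears at 4.5 MHz.
Distinct values: {1.5 MHz, 2.5 MHz, 4.5 MHz}.

1.5 MHz, 2.5 MHz, 4.5 MHz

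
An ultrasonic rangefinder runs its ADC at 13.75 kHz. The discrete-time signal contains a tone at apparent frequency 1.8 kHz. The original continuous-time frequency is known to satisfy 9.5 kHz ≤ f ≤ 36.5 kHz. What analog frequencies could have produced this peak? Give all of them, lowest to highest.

11.95 kHz, 15.55 kHz, 25.7 kHz, 29.3 kHz

Frequencies that alias to 1.8 kHz are k·fs ± 1.8 kHz for integer k ≥ 0.
k=0: 1.8 kHz.
k=1: 11.95 kHz, 15.55 kHz.
k=2: 25.7 kHz, 29.3 kHz.
k=3: 39.45 kHz, 43.05 kHz.
Within [9.5 kHz, 36.5 kHz]: 11.95 kHz, 15.55 kHz, 25.7 kHz, 29.3 kHz.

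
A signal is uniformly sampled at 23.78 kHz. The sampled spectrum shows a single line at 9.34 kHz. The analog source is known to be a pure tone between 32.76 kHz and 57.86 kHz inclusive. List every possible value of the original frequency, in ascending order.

Frequencies that alias to 9.34 kHz are k·fs ± 9.34 kHz for integer k ≥ 0.
k=0: 9.34 kHz.
k=1: 14.44 kHz, 33.12 kHz.
k=2: 38.22 kHz, 56.9 kHz.
k=3: 62 kHz, 80.68 kHz.
Within [32.76 kHz, 57.86 kHz]: 33.12 kHz, 38.22 kHz, 56.9 kHz.

33.12 kHz, 38.22 kHz, 56.9 kHz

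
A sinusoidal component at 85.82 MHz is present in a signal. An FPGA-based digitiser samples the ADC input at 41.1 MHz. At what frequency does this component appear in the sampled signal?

85.82 MHz mod fs = 3.62 MHz.
3.62 MHz ≤ fs/2 = 20.55 MHz, appears at 3.62 MHz.

3.62 MHz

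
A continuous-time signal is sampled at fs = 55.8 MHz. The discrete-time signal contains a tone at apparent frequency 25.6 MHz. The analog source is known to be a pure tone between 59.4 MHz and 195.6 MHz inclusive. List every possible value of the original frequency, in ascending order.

Frequencies that alias to 25.6 MHz are k·fs ± 25.6 MHz for integer k ≥ 0.
k=0: 25.6 MHz.
k=1: 30.2 MHz, 81.4 MHz.
k=2: 86 MHz, 137.2 MHz.
k=3: 141.8 MHz, 193 MHz.
k=4: 197.6 MHz, 248.8 MHz.
Within [59.4 MHz, 195.6 MHz]: 81.4 MHz, 86 MHz, 137.2 MHz, 141.8 MHz, 193 MHz.

81.4 MHz, 86 MHz, 137.2 MHz, 141.8 MHz, 193 MHz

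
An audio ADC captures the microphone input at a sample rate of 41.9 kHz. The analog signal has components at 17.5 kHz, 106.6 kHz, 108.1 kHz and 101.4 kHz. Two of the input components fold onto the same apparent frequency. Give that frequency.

17.6 kHz

fs/2 = 20.95 kHz.
17.5 kHz ≤ fs/2 = 20.95 kHz, passes unchanged.
106.6 kHz mod fs = 22.8 kHz.
22.8 kHz > fs/2 = 20.95 kHz, folds to fs − 22.8 kHz = 19.1 kHz.
108.1 kHz mod fs = 24.3 kHz.
24.3 kHz > fs/2 = 20.95 kHz, folds to fs − 24.3 kHz = 17.6 kHz.
101.4 kHz mod fs = 17.6 kHz.
17.6 kHz ≤ fs/2 = 20.95 kHz, appears at 17.6 kHz.
101.4 kHz and 108.1 kHz both map to 17.6 kHz.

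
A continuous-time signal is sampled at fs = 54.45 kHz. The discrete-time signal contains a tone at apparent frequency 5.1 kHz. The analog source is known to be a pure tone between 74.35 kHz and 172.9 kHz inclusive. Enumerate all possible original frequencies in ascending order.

103.8 kHz, 114 kHz, 158.25 kHz, 168.45 kHz

Frequencies that alias to 5.1 kHz are k·fs ± 5.1 kHz for integer k ≥ 0.
k=0: 5.1 kHz.
k=1: 49.35 kHz, 59.55 kHz.
k=2: 103.8 kHz, 114 kHz.
k=3: 158.25 kHz, 168.45 kHz.
k=4: 212.7 kHz, 222.9 kHz.
Within [74.35 kHz, 172.9 kHz]: 103.8 kHz, 114 kHz, 158.25 kHz, 168.45 kHz.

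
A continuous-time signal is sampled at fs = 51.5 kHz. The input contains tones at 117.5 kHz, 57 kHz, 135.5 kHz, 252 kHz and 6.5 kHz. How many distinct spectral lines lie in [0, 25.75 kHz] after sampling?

fs/2 = 25.75 kHz.
117.5 kHz mod fs = 14.5 kHz.
14.5 kHz ≤ fs/2 = 25.75 kHz, appears at 14.5 kHz.
57 kHz mod fs = 5.5 kHz.
5.5 kHz ≤ fs/2 = 25.75 kHz, appears at 5.5 kHz.
135.5 kHz mod fs = 32.5 kHz.
32.5 kHz > fs/2 = 25.75 kHz, folds to fs − 32.5 kHz = 19 kHz.
252 kHz mod fs = 46 kHz.
46 kHz > fs/2 = 25.75 kHz, folds to fs − 46 kHz = 5.5 kHz.
6.5 kHz ≤ fs/2 = 25.75 kHz, passes unchanged.
Distinct values: {5.5 kHz, 6.5 kHz, 14.5 kHz, 19 kHz} → 4.

4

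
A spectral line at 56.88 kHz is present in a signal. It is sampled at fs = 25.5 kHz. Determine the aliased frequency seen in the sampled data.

5.88 kHz

56.88 kHz mod fs = 5.88 kHz.
5.88 kHz ≤ fs/2 = 12.75 kHz, appears at 5.88 kHz.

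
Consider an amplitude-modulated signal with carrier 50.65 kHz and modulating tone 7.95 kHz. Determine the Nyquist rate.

AM sidebands sit at fc ± fm = 42.7 kHz and 58.6 kHz.
Highest-frequency component: 58.6 kHz.
Nyquist rate = 2 × 58.6 kHz = 117.2 kHz.

117.2 kHz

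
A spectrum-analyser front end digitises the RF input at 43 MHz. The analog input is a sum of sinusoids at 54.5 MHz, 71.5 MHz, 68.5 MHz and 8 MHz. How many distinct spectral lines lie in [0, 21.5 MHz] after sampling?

4

fs/2 = 21.5 MHz.
54.5 MHz mod fs = 11.5 MHz.
11.5 MHz ≤ fs/2 = 21.5 MHz, appears at 11.5 MHz.
71.5 MHz mod fs = 28.5 MHz.
28.5 MHz > fs/2 = 21.5 MHz, folds to fs − 28.5 MHz = 14.5 MHz.
68.5 MHz mod fs = 25.5 MHz.
25.5 MHz > fs/2 = 21.5 MHz, folds to fs − 25.5 MHz = 17.5 MHz.
8 MHz ≤ fs/2 = 21.5 MHz, passes unchanged.
Distinct values: {8 MHz, 11.5 MHz, 14.5 MHz, 17.5 MHz} → 4.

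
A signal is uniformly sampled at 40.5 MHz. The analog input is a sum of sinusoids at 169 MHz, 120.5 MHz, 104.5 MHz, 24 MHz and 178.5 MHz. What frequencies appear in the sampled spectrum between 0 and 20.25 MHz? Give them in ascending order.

1 MHz, 7 MHz, 16.5 MHz, 17 MHz

fs/2 = 20.25 MHz.
169 MHz mod fs = 7 MHz.
7 MHz ≤ fs/2 = 20.25 MHz, appears at 7 MHz.
120.5 MHz mod fs = 39.5 MHz.
39.5 MHz > fs/2 = 20.25 MHz, folds to fs − 39.5 MHz = 1 MHz.
104.5 MHz mod fs = 23.5 MHz.
23.5 MHz > fs/2 = 20.25 MHz, folds to fs − 23.5 MHz = 17 MHz.
24 MHz > fs/2 = 20.25 MHz, folds to fs − 24 MHz = 16.5 MHz.
178.5 MHz mod fs = 16.5 MHz.
16.5 MHz ≤ fs/2 = 20.25 MHz, appears at 16.5 MHz.
Distinct values: {1 MHz, 7 MHz, 16.5 MHz, 17 MHz}.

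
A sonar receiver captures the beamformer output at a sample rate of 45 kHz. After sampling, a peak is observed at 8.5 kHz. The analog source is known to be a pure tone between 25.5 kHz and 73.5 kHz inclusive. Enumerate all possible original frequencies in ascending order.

36.5 kHz, 53.5 kHz

Frequencies that alias to 8.5 kHz are k·fs ± 8.5 kHz for integer k ≥ 0.
k=0: 8.5 kHz.
k=1: 36.5 kHz, 53.5 kHz.
k=2: 81.5 kHz, 98.5 kHz.
Within [25.5 kHz, 73.5 kHz]: 36.5 kHz, 53.5 kHz.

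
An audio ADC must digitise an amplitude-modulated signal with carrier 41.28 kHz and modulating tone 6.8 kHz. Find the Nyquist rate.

AM sidebands sit at fc ± fm = 34.48 kHz and 48.08 kHz.
Highest-frequency component: 48.08 kHz.
Nyquist rate = 2 × 48.08 kHz = 96.16 kHz.

96.16 kHz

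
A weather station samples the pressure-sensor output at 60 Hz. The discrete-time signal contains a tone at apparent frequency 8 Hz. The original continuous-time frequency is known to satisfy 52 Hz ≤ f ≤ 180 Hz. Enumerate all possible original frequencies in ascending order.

Frequencies that alias to 8 Hz are k·fs ± 8 Hz for integer k ≥ 0.
k=0: 8 Hz.
k=1: 52 Hz, 68 Hz.
k=2: 112 Hz, 128 Hz.
k=3: 172 Hz, 188 Hz.
k=4: 232 Hz, 248 Hz.
Within [52 Hz, 180 Hz]: 52 Hz, 68 Hz, 112 Hz, 128 Hz, 172 Hz.

52 Hz, 68 Hz, 112 Hz, 128 Hz, 172 Hz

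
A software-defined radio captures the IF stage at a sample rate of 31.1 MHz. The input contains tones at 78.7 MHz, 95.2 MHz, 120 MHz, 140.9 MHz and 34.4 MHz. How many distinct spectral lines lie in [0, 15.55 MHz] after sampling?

fs/2 = 15.55 MHz.
78.7 MHz mod fs = 16.5 MHz.
16.5 MHz > fs/2 = 15.55 MHz, folds to fs − 16.5 MHz = 14.6 MHz.
95.2 MHz mod fs = 1.9 MHz.
1.9 MHz ≤ fs/2 = 15.55 MHz, appears at 1.9 MHz.
120 MHz mod fs = 26.7 MHz.
26.7 MHz > fs/2 = 15.55 MHz, folds to fs − 26.7 MHz = 4.4 MHz.
140.9 MHz mod fs = 16.5 MHz.
16.5 MHz > fs/2 = 15.55 MHz, folds to fs − 16.5 MHz = 14.6 MHz.
34.4 MHz mod fs = 3.3 MHz.
3.3 MHz ≤ fs/2 = 15.55 MHz, appears at 3.3 MHz.
Distinct values: {1.9 MHz, 3.3 MHz, 4.4 MHz, 14.6 MHz} → 4.

4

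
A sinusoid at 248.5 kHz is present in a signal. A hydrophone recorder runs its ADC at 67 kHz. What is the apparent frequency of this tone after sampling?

248.5 kHz mod fs = 47.5 kHz.
47.5 kHz > fs/2 = 33.5 kHz, folds to fs − 47.5 kHz = 19.5 kHz.

19.5 kHz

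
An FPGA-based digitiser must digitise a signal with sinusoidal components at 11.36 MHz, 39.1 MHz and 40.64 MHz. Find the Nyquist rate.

Highest-frequency component: 40.64 MHz.
Nyquist rate = 2 × 40.64 MHz = 81.28 MHz.

81.28 MHz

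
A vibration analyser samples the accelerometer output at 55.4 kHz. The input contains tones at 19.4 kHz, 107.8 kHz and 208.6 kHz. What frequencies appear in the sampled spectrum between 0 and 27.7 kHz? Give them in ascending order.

3 kHz, 13 kHz, 19.4 kHz

fs/2 = 27.7 kHz.
19.4 kHz ≤ fs/2 = 27.7 kHz, passes unchanged.
107.8 kHz mod fs = 52.4 kHz.
52.4 kHz > fs/2 = 27.7 kHz, folds to fs − 52.4 kHz = 3 kHz.
208.6 kHz mod fs = 42.4 kHz.
42.4 kHz > fs/2 = 27.7 kHz, folds to fs − 42.4 kHz = 13 kHz.
Distinct values: {3 kHz, 13 kHz, 19.4 kHz}.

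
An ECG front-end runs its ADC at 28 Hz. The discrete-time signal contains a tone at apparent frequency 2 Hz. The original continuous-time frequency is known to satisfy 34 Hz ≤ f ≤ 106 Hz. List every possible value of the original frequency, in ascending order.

54 Hz, 58 Hz, 82 Hz, 86 Hz

Frequencies that alias to 2 Hz are k·fs ± 2 Hz for integer k ≥ 0.
k=0: 2 Hz.
k=1: 26 Hz, 30 Hz.
k=2: 54 Hz, 58 Hz.
k=3: 82 Hz, 86 Hz.
k=4: 110 Hz, 114 Hz.
Within [34 Hz, 106 Hz]: 54 Hz, 58 Hz, 82 Hz, 86 Hz.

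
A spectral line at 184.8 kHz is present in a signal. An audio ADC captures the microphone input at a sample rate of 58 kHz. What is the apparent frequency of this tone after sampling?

184.8 kHz mod fs = 10.8 kHz.
10.8 kHz ≤ fs/2 = 29 kHz, appears at 10.8 kHz.

10.8 kHz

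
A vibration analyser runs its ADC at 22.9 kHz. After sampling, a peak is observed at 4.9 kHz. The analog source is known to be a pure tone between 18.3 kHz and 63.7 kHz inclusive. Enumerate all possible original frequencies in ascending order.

Frequencies that alias to 4.9 kHz are k·fs ± 4.9 kHz for integer k ≥ 0.
k=0: 4.9 kHz.
k=1: 18 kHz, 27.8 kHz.
k=2: 40.9 kHz, 50.7 kHz.
k=3: 63.8 kHz, 73.6 kHz.
Within [18.3 kHz, 63.7 kHz]: 27.8 kHz, 40.9 kHz, 50.7 kHz.

27.8 kHz, 40.9 kHz, 50.7 kHz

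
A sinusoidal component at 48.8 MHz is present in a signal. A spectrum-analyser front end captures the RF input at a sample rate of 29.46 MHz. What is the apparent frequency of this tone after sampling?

10.12 MHz

48.8 MHz mod fs = 19.34 MHz.
19.34 MHz > fs/2 = 14.73 MHz, folds to fs − 19.34 MHz = 10.12 MHz.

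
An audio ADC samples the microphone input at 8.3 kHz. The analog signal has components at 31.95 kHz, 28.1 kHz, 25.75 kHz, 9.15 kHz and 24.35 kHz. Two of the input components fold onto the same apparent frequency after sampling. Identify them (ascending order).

9.15 kHz, 25.75 kHz

fs/2 = 4.15 kHz.
31.95 kHz mod fs = 7.05 kHz.
7.05 kHz > fs/2 = 4.15 kHz, folds to fs − 7.05 kHz = 1.25 kHz.
28.1 kHz mod fs = 3.2 kHz.
3.2 kHz ≤ fs/2 = 4.15 kHz, appears at 3.2 kHz.
25.75 kHz mod fs = 0.85 kHz.
0.85 kHz ≤ fs/2 = 4.15 kHz, appears at 0.85 kHz.
9.15 kHz mod fs = 0.85 kHz.
0.85 kHz ≤ fs/2 = 4.15 kHz, appears at 0.85 kHz.
24.35 kHz mod fs = 7.75 kHz.
7.75 kHz > fs/2 = 4.15 kHz, folds to fs − 7.75 kHz = 0.55 kHz.
9.15 kHz and 25.75 kHz both map to 0.85 kHz.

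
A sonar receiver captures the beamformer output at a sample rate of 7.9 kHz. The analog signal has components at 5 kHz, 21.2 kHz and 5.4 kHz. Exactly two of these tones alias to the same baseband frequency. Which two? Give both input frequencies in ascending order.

5.4 kHz, 21.2 kHz

fs/2 = 3.95 kHz.
5 kHz > fs/2 = 3.95 kHz, folds to fs − 5 kHz = 2.9 kHz.
21.2 kHz mod fs = 5.4 kHz.
5.4 kHz > fs/2 = 3.95 kHz, folds to fs − 5.4 kHz = 2.5 kHz.
5.4 kHz > fs/2 = 3.95 kHz, folds to fs − 5.4 kHz = 2.5 kHz.
5.4 kHz and 21.2 kHz both map to 2.5 kHz.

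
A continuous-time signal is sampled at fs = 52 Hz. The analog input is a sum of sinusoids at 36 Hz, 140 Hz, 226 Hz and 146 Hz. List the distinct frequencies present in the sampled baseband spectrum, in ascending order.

fs/2 = 26 Hz.
36 Hz > fs/2 = 26 Hz, folds to fs − 36 Hz = 16 Hz.
140 Hz mod fs = 36 Hz.
36 Hz > fs/2 = 26 Hz, folds to fs − 36 Hz = 16 Hz.
226 Hz mod fs = 18 Hz.
18 Hz ≤ fs/2 = 26 Hz, appears at 18 Hz.
146 Hz mod fs = 42 Hz.
42 Hz > fs/2 = 26 Hz, folds to fs − 42 Hz = 10 Hz.
Distinct values: {10 Hz, 16 Hz, 18 Hz}.

10 Hz, 16 Hz, 18 Hz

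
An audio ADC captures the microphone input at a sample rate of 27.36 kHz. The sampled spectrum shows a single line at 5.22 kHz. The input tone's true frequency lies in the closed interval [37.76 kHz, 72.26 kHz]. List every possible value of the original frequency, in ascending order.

Frequencies that alias to 5.22 kHz are k·fs ± 5.22 kHz for integer k ≥ 0.
k=0: 5.22 kHz.
k=1: 22.14 kHz, 32.58 kHz.
k=2: 49.5 kHz, 59.94 kHz.
k=3: 76.86 kHz, 87.3 kHz.
Within [37.76 kHz, 72.26 kHz]: 49.5 kHz, 59.94 kHz.

49.5 kHz, 59.94 kHz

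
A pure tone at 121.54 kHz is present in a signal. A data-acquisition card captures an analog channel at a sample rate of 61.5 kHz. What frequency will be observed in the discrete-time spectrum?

121.54 kHz mod fs = 60.04 kHz.
60.04 kHz > fs/2 = 30.75 kHz, folds to fs − 60.04 kHz = 1.46 kHz.

1.46 kHz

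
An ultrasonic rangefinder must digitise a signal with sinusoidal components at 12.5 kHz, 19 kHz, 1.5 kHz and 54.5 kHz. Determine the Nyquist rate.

109 kHz

Highest-frequency component: 54.5 kHz.
Nyquist rate = 2 × 54.5 kHz = 109 kHz.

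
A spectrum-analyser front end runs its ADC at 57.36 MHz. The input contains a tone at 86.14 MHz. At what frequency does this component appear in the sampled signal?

86.14 MHz mod fs = 28.78 MHz.
28.78 MHz > fs/2 = 28.68 MHz, folds to fs − 28.78 MHz = 28.58 MHz.

28.58 MHz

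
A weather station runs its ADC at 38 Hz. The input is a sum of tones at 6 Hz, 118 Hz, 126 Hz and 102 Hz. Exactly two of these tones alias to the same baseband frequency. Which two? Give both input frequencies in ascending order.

fs/2 = 19 Hz.
6 Hz ≤ fs/2 = 19 Hz, passes unchanged.
118 Hz mod fs = 4 Hz.
4 Hz ≤ fs/2 = 19 Hz, appears at 4 Hz.
126 Hz mod fs = 12 Hz.
12 Hz ≤ fs/2 = 19 Hz, appears at 12 Hz.
102 Hz mod fs = 26 Hz.
26 Hz > fs/2 = 19 Hz, folds to fs − 26 Hz = 12 Hz.
102 Hz and 126 Hz both map to 12 Hz.

102 Hz, 126 Hz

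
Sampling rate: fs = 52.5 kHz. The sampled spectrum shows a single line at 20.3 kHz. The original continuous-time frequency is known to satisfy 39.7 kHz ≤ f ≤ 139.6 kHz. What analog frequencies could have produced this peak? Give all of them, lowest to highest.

Frequencies that alias to 20.3 kHz are k·fs ± 20.3 kHz for integer k ≥ 0.
k=0: 20.3 kHz.
k=1: 32.2 kHz, 72.8 kHz.
k=2: 84.7 kHz, 125.3 kHz.
k=3: 137.2 kHz, 177.8 kHz.
k=4: 189.7 kHz, 230.3 kHz.
Within [39.7 kHz, 139.6 kHz]: 72.8 kHz, 84.7 kHz, 125.3 kHz, 137.2 kHz.

72.8 kHz, 84.7 kHz, 125.3 kHz, 137.2 kHz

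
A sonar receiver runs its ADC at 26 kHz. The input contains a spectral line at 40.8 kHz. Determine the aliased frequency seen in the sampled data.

11.2 kHz

40.8 kHz mod fs = 14.8 kHz.
14.8 kHz > fs/2 = 13 kHz, folds to fs − 14.8 kHz = 11.2 kHz.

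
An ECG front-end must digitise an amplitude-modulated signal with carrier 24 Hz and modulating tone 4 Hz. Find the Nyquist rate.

56 Hz

AM sidebands sit at fc ± fm = 20 Hz and 28 Hz.
Highest-frequency component: 28 Hz.
Nyquist rate = 2 × 28 Hz = 56 Hz.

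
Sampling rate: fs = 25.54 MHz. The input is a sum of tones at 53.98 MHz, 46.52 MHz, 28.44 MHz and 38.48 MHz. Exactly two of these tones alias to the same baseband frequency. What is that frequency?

fs/2 = 12.77 MHz.
53.98 MHz mod fs = 2.9 MHz.
2.9 MHz ≤ fs/2 = 12.77 MHz, appears at 2.9 MHz.
46.52 MHz mod fs = 20.98 MHz.
20.98 MHz > fs/2 = 12.77 MHz, folds to fs − 20.98 MHz = 4.56 MHz.
28.44 MHz mod fs = 2.9 MHz.
2.9 MHz ≤ fs/2 = 12.77 MHz, appears at 2.9 MHz.
38.48 MHz mod fs = 12.94 MHz.
12.94 MHz > fs/2 = 12.77 MHz, folds to fs − 12.94 MHz = 12.6 MHz.
28.44 MHz and 53.98 MHz both map to 2.9 MHz.

2.9 MHz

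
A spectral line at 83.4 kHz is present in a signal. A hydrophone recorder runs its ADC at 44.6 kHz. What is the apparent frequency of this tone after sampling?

5.8 kHz

83.4 kHz mod fs = 38.8 kHz.
38.8 kHz > fs/2 = 22.3 kHz, folds to fs − 38.8 kHz = 5.8 kHz.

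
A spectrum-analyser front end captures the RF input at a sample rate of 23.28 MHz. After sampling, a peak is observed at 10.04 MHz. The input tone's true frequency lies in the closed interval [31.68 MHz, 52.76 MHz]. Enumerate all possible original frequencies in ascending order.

33.32 MHz, 36.52 MHz

Frequencies that alias to 10.04 MHz are k·fs ± 10.04 MHz for integer k ≥ 0.
k=0: 10.04 MHz.
k=1: 13.24 MHz, 33.32 MHz.
k=2: 36.52 MHz, 56.6 MHz.
k=3: 59.8 MHz, 79.88 MHz.
Within [31.68 MHz, 52.76 MHz]: 33.32 MHz, 36.52 MHz.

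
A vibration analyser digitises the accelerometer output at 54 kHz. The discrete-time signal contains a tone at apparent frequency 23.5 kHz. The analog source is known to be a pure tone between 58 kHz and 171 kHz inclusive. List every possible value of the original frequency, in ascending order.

Frequencies that alias to 23.5 kHz are k·fs ± 23.5 kHz for integer k ≥ 0.
k=0: 23.5 kHz.
k=1: 30.5 kHz, 77.5 kHz.
k=2: 84.5 kHz, 131.5 kHz.
k=3: 138.5 kHz, 185.5 kHz.
k=4: 192.5 kHz, 239.5 kHz.
Within [58 kHz, 171 kHz]: 77.5 kHz, 84.5 kHz, 131.5 kHz, 138.5 kHz.

77.5 kHz, 84.5 kHz, 131.5 kHz, 138.5 kHz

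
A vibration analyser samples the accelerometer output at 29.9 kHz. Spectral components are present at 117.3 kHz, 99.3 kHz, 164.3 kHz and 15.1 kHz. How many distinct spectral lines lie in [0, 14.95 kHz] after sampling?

fs/2 = 14.95 kHz.
117.3 kHz mod fs = 27.6 kHz.
27.6 kHz > fs/2 = 14.95 kHz, folds to fs − 27.6 kHz = 2.3 kHz.
99.3 kHz mod fs = 9.6 kHz.
9.6 kHz ≤ fs/2 = 14.95 kHz, appears at 9.6 kHz.
164.3 kHz mod fs = 14.8 kHz.
14.8 kHz ≤ fs/2 = 14.95 kHz, appears at 14.8 kHz.
15.1 kHz > fs/2 = 14.95 kHz, folds to fs − 15.1 kHz = 14.8 kHz.
Distinct values: {2.3 kHz, 9.6 kHz, 14.8 kHz} → 3.

3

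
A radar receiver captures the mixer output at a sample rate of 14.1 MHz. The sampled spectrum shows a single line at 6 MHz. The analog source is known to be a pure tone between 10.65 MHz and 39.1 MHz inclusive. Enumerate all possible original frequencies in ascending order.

Frequencies that alias to 6 MHz are k·fs ± 6 MHz for integer k ≥ 0.
k=0: 6 MHz.
k=1: 8.1 MHz, 20.1 MHz.
k=2: 22.2 MHz, 34.2 MHz.
k=3: 36.3 MHz, 48.3 MHz.
k=4: 50.4 MHz, 62.4 MHz.
Within [10.65 MHz, 39.1 MHz]: 20.1 MHz, 22.2 MHz, 34.2 MHz, 36.3 MHz.

20.1 MHz, 22.2 MHz, 34.2 MHz, 36.3 MHz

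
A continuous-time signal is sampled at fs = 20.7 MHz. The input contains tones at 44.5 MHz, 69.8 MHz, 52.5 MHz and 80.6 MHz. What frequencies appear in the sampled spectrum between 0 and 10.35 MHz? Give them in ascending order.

fs/2 = 10.35 MHz.
44.5 MHz mod fs = 3.1 MHz.
3.1 MHz ≤ fs/2 = 10.35 MHz, appears at 3.1 MHz.
69.8 MHz mod fs = 7.7 MHz.
7.7 MHz ≤ fs/2 = 10.35 MHz, appears at 7.7 MHz.
52.5 MHz mod fs = 11.1 MHz.
11.1 MHz > fs/2 = 10.35 MHz, folds to fs − 11.1 MHz = 9.6 MHz.
80.6 MHz mod fs = 18.5 MHz.
18.5 MHz > fs/2 = 10.35 MHz, folds to fs − 18.5 MHz = 2.2 MHz.
Distinct values: {2.2 MHz, 3.1 MHz, 7.7 MHz, 9.6 MHz}.

2.2 MHz, 3.1 MHz, 7.7 MHz, 9.6 MHz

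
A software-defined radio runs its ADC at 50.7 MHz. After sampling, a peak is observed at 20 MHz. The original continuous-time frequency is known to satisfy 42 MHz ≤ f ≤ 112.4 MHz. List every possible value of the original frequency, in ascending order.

70.7 MHz, 81.4 MHz

Frequencies that alias to 20 MHz are k·fs ± 20 MHz for integer k ≥ 0.
k=0: 20 MHz.
k=1: 30.7 MHz, 70.7 MHz.
k=2: 81.4 MHz, 121.4 MHz.
k=3: 132.1 MHz, 172.1 MHz.
Within [42 MHz, 112.4 MHz]: 70.7 MHz, 81.4 MHz.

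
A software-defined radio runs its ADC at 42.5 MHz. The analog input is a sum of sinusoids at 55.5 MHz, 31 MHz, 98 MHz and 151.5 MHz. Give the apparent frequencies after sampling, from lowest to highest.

fs/2 = 21.25 MHz.
55.5 MHz mod fs = 13 MHz.
13 MHz ≤ fs/2 = 21.25 MHz, appears at 13 MHz.
31 MHz > fs/2 = 21.25 MHz, folds to fs − 31 MHz = 11.5 MHz.
98 MHz mod fs = 13 MHz.
13 MHz ≤ fs/2 = 21.25 MHz, appears at 13 MHz.
151.5 MHz mod fs = 24 MHz.
24 MHz > fs/2 = 21.25 MHz, folds to fs − 24 MHz = 18.5 MHz.
Distinct values: {11.5 MHz, 13 MHz, 18.5 MHz}.

11.5 MHz, 13 MHz, 18.5 MHz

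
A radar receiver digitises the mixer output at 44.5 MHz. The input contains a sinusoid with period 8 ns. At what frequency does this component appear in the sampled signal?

8.5 MHz

T = 8 ns → f = 1/T = 125 MHz.
125 MHz mod fs = 36 MHz.
36 MHz > fs/2 = 22.25 MHz, folds to fs − 36 MHz = 8.5 MHz.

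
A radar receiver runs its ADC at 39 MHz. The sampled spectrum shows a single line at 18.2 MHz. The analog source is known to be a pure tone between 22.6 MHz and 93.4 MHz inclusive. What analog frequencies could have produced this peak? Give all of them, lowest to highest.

Frequencies that alias to 18.2 MHz are k·fs ± 18.2 MHz for integer k ≥ 0.
k=0: 18.2 MHz.
k=1: 20.8 MHz, 57.2 MHz.
k=2: 59.8 MHz, 96.2 MHz.
k=3: 98.8 MHz, 135.2 MHz.
Within [22.6 MHz, 93.4 MHz]: 57.2 MHz, 59.8 MHz.

57.2 MHz, 59.8 MHz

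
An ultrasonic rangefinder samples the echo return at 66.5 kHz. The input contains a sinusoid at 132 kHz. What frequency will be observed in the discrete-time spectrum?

1 kHz

132 kHz mod fs = 65.5 kHz.
65.5 kHz > fs/2 = 33.25 kHz, folds to fs − 65.5 kHz = 1 kHz.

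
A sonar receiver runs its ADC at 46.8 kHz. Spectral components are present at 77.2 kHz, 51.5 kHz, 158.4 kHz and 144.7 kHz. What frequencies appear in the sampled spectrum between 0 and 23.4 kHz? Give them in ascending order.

4.3 kHz, 4.7 kHz, 16.4 kHz, 18 kHz

fs/2 = 23.4 kHz.
77.2 kHz mod fs = 30.4 kHz.
30.4 kHz > fs/2 = 23.4 kHz, folds to fs − 30.4 kHz = 16.4 kHz.
51.5 kHz mod fs = 4.7 kHz.
4.7 kHz ≤ fs/2 = 23.4 kHz, appears at 4.7 kHz.
158.4 kHz mod fs = 18 kHz.
18 kHz ≤ fs/2 = 23.4 kHz, appears at 18 kHz.
144.7 kHz mod fs = 4.3 kHz.
4.3 kHz ≤ fs/2 = 23.4 kHz, appears at 4.3 kHz.
Distinct values: {4.3 kHz, 4.7 kHz, 16.4 kHz, 18 kHz}.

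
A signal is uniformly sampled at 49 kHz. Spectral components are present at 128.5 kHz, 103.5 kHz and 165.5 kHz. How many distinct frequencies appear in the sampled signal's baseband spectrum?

fs/2 = 24.5 kHz.
128.5 kHz mod fs = 30.5 kHz.
30.5 kHz > fs/2 = 24.5 kHz, folds to fs − 30.5 kHz = 18.5 kHz.
103.5 kHz mod fs = 5.5 kHz.
5.5 kHz ≤ fs/2 = 24.5 kHz, appears at 5.5 kHz.
165.5 kHz mod fs = 18.5 kHz.
18.5 kHz ≤ fs/2 = 24.5 kHz, appears at 18.5 kHz.
Distinct values: {5.5 kHz, 18.5 kHz} → 2.

2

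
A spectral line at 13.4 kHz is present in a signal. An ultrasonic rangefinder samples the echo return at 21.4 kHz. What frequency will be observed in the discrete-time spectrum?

13.4 kHz > fs/2 = 10.7 kHz, folds to fs − 13.4 kHz = 8 kHz.

8 kHz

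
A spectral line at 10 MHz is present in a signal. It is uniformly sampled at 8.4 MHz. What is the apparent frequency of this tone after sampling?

10 MHz mod fs = 1.6 MHz.
1.6 MHz ≤ fs/2 = 4.2 MHz, appears at 1.6 MHz.

1.6 MHz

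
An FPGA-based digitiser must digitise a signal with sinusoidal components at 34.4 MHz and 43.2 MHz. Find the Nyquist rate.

Highest-frequency component: 43.2 MHz.
Nyquist rate = 2 × 43.2 MHz = 86.4 MHz.

86.4 MHz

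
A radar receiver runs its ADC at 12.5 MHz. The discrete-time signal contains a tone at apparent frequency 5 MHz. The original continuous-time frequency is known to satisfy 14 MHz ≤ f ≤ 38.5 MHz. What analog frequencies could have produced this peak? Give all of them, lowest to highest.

Frequencies that alias to 5 MHz are k·fs ± 5 MHz for integer k ≥ 0.
k=0: 5 MHz.
k=1: 7.5 MHz, 17.5 MHz.
k=2: 20 MHz, 30 MHz.
k=3: 32.5 MHz, 42.5 MHz.
k=4: 45 MHz, 55 MHz.
Within [14 MHz, 38.5 MHz]: 17.5 MHz, 20 MHz, 30 MHz, 32.5 MHz.

17.5 MHz, 20 MHz, 30 MHz, 32.5 MHz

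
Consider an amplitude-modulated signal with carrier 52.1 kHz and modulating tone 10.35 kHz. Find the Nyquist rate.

AM sidebands sit at fc ± fm = 41.75 kHz and 62.45 kHz.
Highest-frequency component: 62.45 kHz.
Nyquist rate = 2 × 62.45 kHz = 124.9 kHz.

124.9 kHz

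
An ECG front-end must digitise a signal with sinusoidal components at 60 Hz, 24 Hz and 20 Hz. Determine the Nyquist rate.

Highest-frequency component: 60 Hz.
Nyquist rate = 2 × 60 Hz = 120 Hz.

120 Hz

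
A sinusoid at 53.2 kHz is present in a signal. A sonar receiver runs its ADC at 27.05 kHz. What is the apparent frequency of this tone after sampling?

0.9 kHz

53.2 kHz mod fs = 26.15 kHz.
26.15 kHz > fs/2 = 13.525 kHz, folds to fs − 26.15 kHz = 0.9 kHz.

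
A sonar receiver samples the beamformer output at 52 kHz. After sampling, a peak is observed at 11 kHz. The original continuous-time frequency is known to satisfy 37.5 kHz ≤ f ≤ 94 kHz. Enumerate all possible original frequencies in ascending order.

Frequencies that alias to 11 kHz are k·fs ± 11 kHz for integer k ≥ 0.
k=0: 11 kHz.
k=1: 41 kHz, 63 kHz.
k=2: 93 kHz, 115 kHz.
k=3: 145 kHz, 167 kHz.
Within [37.5 kHz, 94 kHz]: 41 kHz, 63 kHz, 93 kHz.

41 kHz, 63 kHz, 93 kHz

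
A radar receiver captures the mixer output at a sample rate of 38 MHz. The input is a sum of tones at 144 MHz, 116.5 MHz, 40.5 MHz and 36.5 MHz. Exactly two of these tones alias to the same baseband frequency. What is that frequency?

fs/2 = 19 MHz.
144 MHz mod fs = 30 MHz.
30 MHz > fs/2 = 19 MHz, folds to fs − 30 MHz = 8 MHz.
116.5 MHz mod fs = 2.5 MHz.
2.5 MHz ≤ fs/2 = 19 MHz, appears at 2.5 MHz.
40.5 MHz mod fs = 2.5 MHz.
2.5 MHz ≤ fs/2 = 19 MHz, appears at 2.5 MHz.
36.5 MHz > fs/2 = 19 MHz, folds to fs − 36.5 MHz = 1.5 MHz.
40.5 MHz and 116.5 MHz both map to 2.5 MHz.

2.5 MHz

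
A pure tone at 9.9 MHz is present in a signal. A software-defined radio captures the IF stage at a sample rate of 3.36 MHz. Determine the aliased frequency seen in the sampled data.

0.18 MHz

9.9 MHz mod fs = 3.18 MHz.
3.18 MHz > fs/2 = 1.68 MHz, folds to fs − 3.18 MHz = 0.18 MHz.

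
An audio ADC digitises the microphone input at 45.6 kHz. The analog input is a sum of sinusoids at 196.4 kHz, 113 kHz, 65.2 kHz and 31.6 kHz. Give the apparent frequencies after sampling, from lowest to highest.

fs/2 = 22.8 kHz.
196.4 kHz mod fs = 14 kHz.
14 kHz ≤ fs/2 = 22.8 kHz, appears at 14 kHz.
113 kHz mod fs = 21.8 kHz.
21.8 kHz ≤ fs/2 = 22.8 kHz, appears at 21.8 kHz.
65.2 kHz mod fs = 19.6 kHz.
19.6 kHz ≤ fs/2 = 22.8 kHz, appears at 19.6 kHz.
31.6 kHz > fs/2 = 22.8 kHz, folds to fs − 31.6 kHz = 14 kHz.
Distinct values: {14 kHz, 19.6 kHz, 21.8 kHz}.

14 kHz, 19.6 kHz, 21.8 kHz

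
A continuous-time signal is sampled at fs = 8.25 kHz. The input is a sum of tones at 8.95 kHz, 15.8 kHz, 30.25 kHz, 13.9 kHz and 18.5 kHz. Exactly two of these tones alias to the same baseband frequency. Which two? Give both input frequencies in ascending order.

fs/2 = 4.125 kHz.
8.95 kHz mod fs = 0.7 kHz.
0.7 kHz ≤ fs/2 = 4.125 kHz, appears at 0.7 kHz.
15.8 kHz mod fs = 7.55 kHz.
7.55 kHz > fs/2 = 4.125 kHz, folds to fs − 7.55 kHz = 0.7 kHz.
30.25 kHz mod fs = 5.5 kHz.
5.5 kHz > fs/2 = 4.125 kHz, folds to fs − 5.5 kHz = 2.75 kHz.
13.9 kHz mod fs = 5.65 kHz.
5.65 kHz > fs/2 = 4.125 kHz, folds to fs − 5.65 kHz = 2.6 kHz.
18.5 kHz mod fs = 2 kHz.
2 kHz ≤ fs/2 = 4.125 kHz, appears at 2 kHz.
8.95 kHz and 15.8 kHz both map to 0.7 kHz.

8.95 kHz, 15.8 kHz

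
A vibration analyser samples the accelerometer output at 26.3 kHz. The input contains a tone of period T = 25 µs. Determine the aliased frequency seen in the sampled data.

12.6 kHz

T = 25 µs → f = 1/T = 40 kHz.
40 kHz mod fs = 13.7 kHz.
13.7 kHz > fs/2 = 13.15 kHz, folds to fs − 13.7 kHz = 12.6 kHz.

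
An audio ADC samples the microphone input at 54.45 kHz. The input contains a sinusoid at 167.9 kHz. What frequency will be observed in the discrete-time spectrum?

167.9 kHz mod fs = 4.55 kHz.
4.55 kHz ≤ fs/2 = 27.225 kHz, appears at 4.55 kHz.

4.55 kHz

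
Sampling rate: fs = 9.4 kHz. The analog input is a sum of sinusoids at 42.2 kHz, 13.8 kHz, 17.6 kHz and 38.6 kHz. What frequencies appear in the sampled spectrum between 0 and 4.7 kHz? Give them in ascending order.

1 kHz, 1.2 kHz, 4.4 kHz, 4.6 kHz

fs/2 = 4.7 kHz.
42.2 kHz mod fs = 4.6 kHz.
4.6 kHz ≤ fs/2 = 4.7 kHz, appears at 4.6 kHz.
13.8 kHz mod fs = 4.4 kHz.
4.4 kHz ≤ fs/2 = 4.7 kHz, appears at 4.4 kHz.
17.6 kHz mod fs = 8.2 kHz.
8.2 kHz > fs/2 = 4.7 kHz, folds to fs − 8.2 kHz = 1.2 kHz.
38.6 kHz mod fs = 1 kHz.
1 kHz ≤ fs/2 = 4.7 kHz, appears at 1 kHz.
Distinct values: {1 kHz, 1.2 kHz, 4.4 kHz, 4.6 kHz}.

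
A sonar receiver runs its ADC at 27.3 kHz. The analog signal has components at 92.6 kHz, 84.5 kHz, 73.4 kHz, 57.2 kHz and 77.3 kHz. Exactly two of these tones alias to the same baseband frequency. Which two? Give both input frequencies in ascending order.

fs/2 = 13.65 kHz.
92.6 kHz mod fs = 10.7 kHz.
10.7 kHz ≤ fs/2 = 13.65 kHz, appears at 10.7 kHz.
84.5 kHz mod fs = 2.6 kHz.
2.6 kHz ≤ fs/2 = 13.65 kHz, appears at 2.6 kHz.
73.4 kHz mod fs = 18.8 kHz.
18.8 kHz > fs/2 = 13.65 kHz, folds to fs − 18.8 kHz = 8.5 kHz.
57.2 kHz mod fs = 2.6 kHz.
2.6 kHz ≤ fs/2 = 13.65 kHz, appears at 2.6 kHz.
77.3 kHz mod fs = 22.7 kHz.
22.7 kHz > fs/2 = 13.65 kHz, folds to fs − 22.7 kHz = 4.6 kHz.
57.2 kHz and 84.5 kHz both map to 2.6 kHz.

57.2 kHz, 84.5 kHz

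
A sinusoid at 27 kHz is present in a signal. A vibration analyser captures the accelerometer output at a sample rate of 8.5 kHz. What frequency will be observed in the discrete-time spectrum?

27 kHz mod fs = 1.5 kHz.
1.5 kHz ≤ fs/2 = 4.25 kHz, appears at 1.5 kHz.

1.5 kHz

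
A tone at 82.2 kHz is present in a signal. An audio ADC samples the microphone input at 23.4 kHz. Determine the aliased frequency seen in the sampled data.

82.2 kHz mod fs = 12 kHz.
12 kHz > fs/2 = 11.7 kHz, folds to fs − 12 kHz = 11.4 kHz.

11.4 kHz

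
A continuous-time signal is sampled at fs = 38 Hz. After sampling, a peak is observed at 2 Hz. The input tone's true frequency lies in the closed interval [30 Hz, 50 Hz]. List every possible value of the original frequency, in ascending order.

Frequencies that alias to 2 Hz are k·fs ± 2 Hz for integer k ≥ 0.
k=0: 2 Hz.
k=1: 36 Hz, 40 Hz.
k=2: 74 Hz, 78 Hz.
Within [30 Hz, 50 Hz]: 36 Hz, 40 Hz.

36 Hz, 40 Hz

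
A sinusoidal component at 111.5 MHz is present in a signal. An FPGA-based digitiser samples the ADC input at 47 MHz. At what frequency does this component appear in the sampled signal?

17.5 MHz

111.5 MHz mod fs = 17.5 MHz.
17.5 MHz ≤ fs/2 = 23.5 MHz, appears at 17.5 MHz.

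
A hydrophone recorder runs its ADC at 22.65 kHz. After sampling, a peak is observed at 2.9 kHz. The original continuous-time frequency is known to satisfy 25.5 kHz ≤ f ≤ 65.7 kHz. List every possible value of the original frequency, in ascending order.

25.55 kHz, 42.4 kHz, 48.2 kHz, 65.05 kHz

Frequencies that alias to 2.9 kHz are k·fs ± 2.9 kHz for integer k ≥ 0.
k=0: 2.9 kHz.
k=1: 19.75 kHz, 25.55 kHz.
k=2: 42.4 kHz, 48.2 kHz.
k=3: 65.05 kHz, 70.85 kHz.
k=4: 87.7 kHz, 93.5 kHz.
Within [25.5 kHz, 65.7 kHz]: 25.55 kHz, 42.4 kHz, 48.2 kHz, 65.05 kHz.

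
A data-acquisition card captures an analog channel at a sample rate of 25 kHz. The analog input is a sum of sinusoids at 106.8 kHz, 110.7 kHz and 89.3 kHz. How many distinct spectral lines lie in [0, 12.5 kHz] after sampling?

fs/2 = 12.5 kHz.
106.8 kHz mod fs = 6.8 kHz.
6.8 kHz ≤ fs/2 = 12.5 kHz, appears at 6.8 kHz.
110.7 kHz mod fs = 10.7 kHz.
10.7 kHz ≤ fs/2 = 12.5 kHz, appears at 10.7 kHz.
89.3 kHz mod fs = 14.3 kHz.
14.3 kHz > fs/2 = 12.5 kHz, folds to fs − 14.3 kHz = 10.7 kHz.
Distinct values: {6.8 kHz, 10.7 kHz} → 2.

2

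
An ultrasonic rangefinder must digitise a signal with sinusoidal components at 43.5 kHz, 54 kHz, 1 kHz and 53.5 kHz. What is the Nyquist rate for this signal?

108 kHz

Highest-frequency component: 54 kHz.
Nyquist rate = 2 × 54 kHz = 108 kHz.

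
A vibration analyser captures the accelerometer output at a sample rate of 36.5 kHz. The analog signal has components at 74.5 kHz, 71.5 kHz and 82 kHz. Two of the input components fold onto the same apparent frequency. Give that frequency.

1.5 kHz

fs/2 = 18.25 kHz.
74.5 kHz mod fs = 1.5 kHz.
1.5 kHz ≤ fs/2 = 18.25 kHz, appears at 1.5 kHz.
71.5 kHz mod fs = 35 kHz.
35 kHz > fs/2 = 18.25 kHz, folds to fs − 35 kHz = 1.5 kHz.
82 kHz mod fs = 9 kHz.
9 kHz ≤ fs/2 = 18.25 kHz, appears at 9 kHz.
71.5 kHz and 74.5 kHz both map to 1.5 kHz.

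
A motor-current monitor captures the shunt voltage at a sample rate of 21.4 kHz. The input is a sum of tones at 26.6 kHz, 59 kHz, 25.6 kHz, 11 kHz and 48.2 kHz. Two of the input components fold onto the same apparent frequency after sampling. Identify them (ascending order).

fs/2 = 10.7 kHz.
26.6 kHz mod fs = 5.2 kHz.
5.2 kHz ≤ fs/2 = 10.7 kHz, appears at 5.2 kHz.
59 kHz mod fs = 16.2 kHz.
16.2 kHz > fs/2 = 10.7 kHz, folds to fs − 16.2 kHz = 5.2 kHz.
25.6 kHz mod fs = 4.2 kHz.
4.2 kHz ≤ fs/2 = 10.7 kHz, appears at 4.2 kHz.
11 kHz > fs/2 = 10.7 kHz, folds to fs − 11 kHz = 10.4 kHz.
48.2 kHz mod fs = 5.4 kHz.
5.4 kHz ≤ fs/2 = 10.7 kHz, appears at 5.4 kHz.
26.6 kHz and 59 kHz both map to 5.2 kHz.

26.6 kHz, 59 kHz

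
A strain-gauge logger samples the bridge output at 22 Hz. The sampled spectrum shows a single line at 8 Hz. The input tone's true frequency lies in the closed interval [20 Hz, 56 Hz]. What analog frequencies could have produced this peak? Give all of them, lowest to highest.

30 Hz, 36 Hz, 52 Hz

Frequencies that alias to 8 Hz are k·fs ± 8 Hz for integer k ≥ 0.
k=0: 8 Hz.
k=1: 14 Hz, 30 Hz.
k=2: 36 Hz, 52 Hz.
k=3: 58 Hz, 74 Hz.
Within [20 Hz, 56 Hz]: 30 Hz, 36 Hz, 52 Hz.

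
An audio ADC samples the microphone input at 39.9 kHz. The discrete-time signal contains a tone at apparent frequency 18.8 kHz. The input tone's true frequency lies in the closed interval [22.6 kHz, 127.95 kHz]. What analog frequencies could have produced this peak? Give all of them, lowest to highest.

58.7 kHz, 61 kHz, 98.6 kHz, 100.9 kHz

Frequencies that alias to 18.8 kHz are k·fs ± 18.8 kHz for integer k ≥ 0.
k=0: 18.8 kHz.
k=1: 21.1 kHz, 58.7 kHz.
k=2: 61 kHz, 98.6 kHz.
k=3: 100.9 kHz, 138.5 kHz.
k=4: 140.8 kHz, 178.4 kHz.
Within [22.6 kHz, 127.95 kHz]: 58.7 kHz, 61 kHz, 98.6 kHz, 100.9 kHz.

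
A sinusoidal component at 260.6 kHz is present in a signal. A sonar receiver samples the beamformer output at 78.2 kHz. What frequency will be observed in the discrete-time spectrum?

260.6 kHz mod fs = 26 kHz.
26 kHz ≤ fs/2 = 39.1 kHz, appears at 26 kHz.

26 kHz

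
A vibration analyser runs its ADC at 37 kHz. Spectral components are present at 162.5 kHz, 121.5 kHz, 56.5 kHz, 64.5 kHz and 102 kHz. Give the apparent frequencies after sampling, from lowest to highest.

9 kHz, 9.5 kHz, 10.5 kHz, 14.5 kHz, 17.5 kHz

fs/2 = 18.5 kHz.
162.5 kHz mod fs = 14.5 kHz.
14.5 kHz ≤ fs/2 = 18.5 kHz, appears at 14.5 kHz.
121.5 kHz mod fs = 10.5 kHz.
10.5 kHz ≤ fs/2 = 18.5 kHz, appears at 10.5 kHz.
56.5 kHz mod fs = 19.5 kHz.
19.5 kHz > fs/2 = 18.5 kHz, folds to fs − 19.5 kHz = 17.5 kHz.
64.5 kHz mod fs = 27.5 kHz.
27.5 kHz > fs/2 = 18.5 kHz, folds to fs − 27.5 kHz = 9.5 kHz.
102 kHz mod fs = 28 kHz.
28 kHz > fs/2 = 18.5 kHz, folds to fs − 28 kHz = 9 kHz.
Distinct values: {9 kHz, 9.5 kHz, 10.5 kHz, 14.5 kHz, 17.5 kHz}.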